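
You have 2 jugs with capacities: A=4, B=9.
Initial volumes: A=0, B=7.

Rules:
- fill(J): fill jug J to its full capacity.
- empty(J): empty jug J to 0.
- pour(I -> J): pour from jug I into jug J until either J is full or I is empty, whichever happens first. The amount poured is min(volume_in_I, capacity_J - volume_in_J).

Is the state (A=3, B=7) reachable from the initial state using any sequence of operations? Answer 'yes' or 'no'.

Answer: no

Derivation:
BFS explored all 26 reachable states.
Reachable set includes: (0,0), (0,1), (0,2), (0,3), (0,4), (0,5), (0,6), (0,7), (0,8), (0,9), (1,0), (1,9) ...
Target (A=3, B=7) not in reachable set → no.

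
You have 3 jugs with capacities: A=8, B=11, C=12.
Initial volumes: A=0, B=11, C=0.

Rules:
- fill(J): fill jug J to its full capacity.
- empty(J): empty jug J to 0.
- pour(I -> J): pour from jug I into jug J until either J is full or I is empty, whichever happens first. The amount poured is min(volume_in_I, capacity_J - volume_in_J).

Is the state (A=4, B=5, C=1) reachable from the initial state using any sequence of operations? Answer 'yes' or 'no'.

BFS explored all 634 reachable states.
Reachable set includes: (0,0,0), (0,0,1), (0,0,2), (0,0,3), (0,0,4), (0,0,5), (0,0,6), (0,0,7), (0,0,8), (0,0,9), (0,0,10), (0,0,11) ...
Target (A=4, B=5, C=1) not in reachable set → no.

Answer: no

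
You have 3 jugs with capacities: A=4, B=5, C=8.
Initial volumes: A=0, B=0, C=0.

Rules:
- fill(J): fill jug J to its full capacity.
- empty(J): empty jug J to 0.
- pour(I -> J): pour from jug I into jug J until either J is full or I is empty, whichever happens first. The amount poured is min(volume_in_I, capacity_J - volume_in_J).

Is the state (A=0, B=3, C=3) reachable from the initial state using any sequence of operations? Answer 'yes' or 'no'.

BFS from (A=0, B=0, C=0):
  1. fill(B) -> (A=0 B=5 C=0)
  2. pour(B -> C) -> (A=0 B=0 C=5)
  3. fill(B) -> (A=0 B=5 C=5)
  4. pour(B -> C) -> (A=0 B=2 C=8)
  5. pour(B -> A) -> (A=2 B=0 C=8)
  6. pour(C -> B) -> (A=2 B=5 C=3)
  7. pour(B -> A) -> (A=4 B=3 C=3)
  8. empty(A) -> (A=0 B=3 C=3)
Target reached → yes.

Answer: yes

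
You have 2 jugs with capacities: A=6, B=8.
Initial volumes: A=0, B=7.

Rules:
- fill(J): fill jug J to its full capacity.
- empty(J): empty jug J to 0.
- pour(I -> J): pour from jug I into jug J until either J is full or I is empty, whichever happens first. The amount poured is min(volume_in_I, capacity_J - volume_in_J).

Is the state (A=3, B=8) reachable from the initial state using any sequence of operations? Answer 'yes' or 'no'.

Answer: yes

Derivation:
BFS from (A=0, B=7):
  1. fill(A) -> (A=6 B=7)
  2. pour(A -> B) -> (A=5 B=8)
  3. empty(B) -> (A=5 B=0)
  4. pour(A -> B) -> (A=0 B=5)
  5. fill(A) -> (A=6 B=5)
  6. pour(A -> B) -> (A=3 B=8)
Target reached → yes.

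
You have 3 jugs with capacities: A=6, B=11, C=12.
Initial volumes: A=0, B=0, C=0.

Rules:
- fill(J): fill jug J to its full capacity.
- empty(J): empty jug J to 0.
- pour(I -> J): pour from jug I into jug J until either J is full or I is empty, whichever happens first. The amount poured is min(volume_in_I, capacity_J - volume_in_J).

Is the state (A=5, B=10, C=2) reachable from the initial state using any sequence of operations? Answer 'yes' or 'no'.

Answer: no

Derivation:
BFS explored all 542 reachable states.
Reachable set includes: (0,0,0), (0,0,1), (0,0,2), (0,0,3), (0,0,4), (0,0,5), (0,0,6), (0,0,7), (0,0,8), (0,0,9), (0,0,10), (0,0,11) ...
Target (A=5, B=10, C=2) not in reachable set → no.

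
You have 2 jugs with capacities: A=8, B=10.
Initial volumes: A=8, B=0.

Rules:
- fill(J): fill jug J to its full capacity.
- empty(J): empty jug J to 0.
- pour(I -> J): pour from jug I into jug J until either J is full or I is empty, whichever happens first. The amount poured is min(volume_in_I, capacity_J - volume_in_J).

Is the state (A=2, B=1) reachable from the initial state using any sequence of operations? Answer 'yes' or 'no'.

BFS explored all 18 reachable states.
Reachable set includes: (0,0), (0,2), (0,4), (0,6), (0,8), (0,10), (2,0), (2,10), (4,0), (4,10), (6,0), (6,10) ...
Target (A=2, B=1) not in reachable set → no.

Answer: no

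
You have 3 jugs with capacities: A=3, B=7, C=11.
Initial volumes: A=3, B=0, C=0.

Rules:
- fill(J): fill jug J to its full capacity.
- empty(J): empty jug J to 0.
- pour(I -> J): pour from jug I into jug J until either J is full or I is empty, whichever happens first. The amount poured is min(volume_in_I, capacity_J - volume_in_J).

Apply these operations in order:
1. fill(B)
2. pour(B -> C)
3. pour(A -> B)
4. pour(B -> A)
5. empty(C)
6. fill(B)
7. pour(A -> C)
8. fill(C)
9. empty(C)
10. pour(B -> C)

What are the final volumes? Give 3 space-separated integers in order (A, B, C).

Answer: 0 0 7

Derivation:
Step 1: fill(B) -> (A=3 B=7 C=0)
Step 2: pour(B -> C) -> (A=3 B=0 C=7)
Step 3: pour(A -> B) -> (A=0 B=3 C=7)
Step 4: pour(B -> A) -> (A=3 B=0 C=7)
Step 5: empty(C) -> (A=3 B=0 C=0)
Step 6: fill(B) -> (A=3 B=7 C=0)
Step 7: pour(A -> C) -> (A=0 B=7 C=3)
Step 8: fill(C) -> (A=0 B=7 C=11)
Step 9: empty(C) -> (A=0 B=7 C=0)
Step 10: pour(B -> C) -> (A=0 B=0 C=7)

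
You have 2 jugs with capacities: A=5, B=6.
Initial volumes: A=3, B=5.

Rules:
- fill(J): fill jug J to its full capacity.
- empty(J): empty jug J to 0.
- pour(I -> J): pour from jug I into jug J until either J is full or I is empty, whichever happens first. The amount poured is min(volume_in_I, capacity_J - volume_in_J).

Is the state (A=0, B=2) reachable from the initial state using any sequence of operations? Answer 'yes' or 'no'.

BFS from (A=3, B=5):
  1. pour(A -> B) -> (A=2 B=6)
  2. empty(B) -> (A=2 B=0)
  3. pour(A -> B) -> (A=0 B=2)
Target reached → yes.

Answer: yes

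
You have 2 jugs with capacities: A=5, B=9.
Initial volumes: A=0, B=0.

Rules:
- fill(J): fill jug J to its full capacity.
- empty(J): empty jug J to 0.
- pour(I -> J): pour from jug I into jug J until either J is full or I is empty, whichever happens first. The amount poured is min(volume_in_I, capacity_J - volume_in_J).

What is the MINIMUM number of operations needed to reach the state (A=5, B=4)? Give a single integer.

BFS from (A=0, B=0). One shortest path:
  1. fill(B) -> (A=0 B=9)
  2. pour(B -> A) -> (A=5 B=4)
Reached target in 2 moves.

Answer: 2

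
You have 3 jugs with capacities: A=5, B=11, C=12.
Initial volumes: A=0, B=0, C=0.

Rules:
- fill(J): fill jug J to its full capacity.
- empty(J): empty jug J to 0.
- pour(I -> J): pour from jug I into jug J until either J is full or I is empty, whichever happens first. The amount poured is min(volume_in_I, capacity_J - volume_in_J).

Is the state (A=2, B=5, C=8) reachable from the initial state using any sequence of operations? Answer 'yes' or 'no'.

Answer: no

Derivation:
BFS explored all 496 reachable states.
Reachable set includes: (0,0,0), (0,0,1), (0,0,2), (0,0,3), (0,0,4), (0,0,5), (0,0,6), (0,0,7), (0,0,8), (0,0,9), (0,0,10), (0,0,11) ...
Target (A=2, B=5, C=8) not in reachable set → no.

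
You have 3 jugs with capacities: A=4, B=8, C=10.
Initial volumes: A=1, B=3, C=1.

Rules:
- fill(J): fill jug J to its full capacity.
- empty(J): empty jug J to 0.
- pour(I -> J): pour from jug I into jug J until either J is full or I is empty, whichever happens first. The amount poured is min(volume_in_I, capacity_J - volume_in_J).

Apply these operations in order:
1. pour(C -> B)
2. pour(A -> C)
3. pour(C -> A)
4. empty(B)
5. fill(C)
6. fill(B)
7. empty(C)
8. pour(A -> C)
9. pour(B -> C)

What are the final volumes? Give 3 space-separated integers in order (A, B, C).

Answer: 0 0 9

Derivation:
Step 1: pour(C -> B) -> (A=1 B=4 C=0)
Step 2: pour(A -> C) -> (A=0 B=4 C=1)
Step 3: pour(C -> A) -> (A=1 B=4 C=0)
Step 4: empty(B) -> (A=1 B=0 C=0)
Step 5: fill(C) -> (A=1 B=0 C=10)
Step 6: fill(B) -> (A=1 B=8 C=10)
Step 7: empty(C) -> (A=1 B=8 C=0)
Step 8: pour(A -> C) -> (A=0 B=8 C=1)
Step 9: pour(B -> C) -> (A=0 B=0 C=9)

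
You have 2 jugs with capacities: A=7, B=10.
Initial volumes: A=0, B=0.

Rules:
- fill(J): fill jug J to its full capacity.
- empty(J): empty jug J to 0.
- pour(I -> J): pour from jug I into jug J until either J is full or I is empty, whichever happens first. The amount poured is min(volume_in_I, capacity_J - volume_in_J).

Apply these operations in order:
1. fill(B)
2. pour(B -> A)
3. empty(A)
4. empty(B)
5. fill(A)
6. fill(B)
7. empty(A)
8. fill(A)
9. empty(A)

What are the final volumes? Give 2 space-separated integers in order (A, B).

Step 1: fill(B) -> (A=0 B=10)
Step 2: pour(B -> A) -> (A=7 B=3)
Step 3: empty(A) -> (A=0 B=3)
Step 4: empty(B) -> (A=0 B=0)
Step 5: fill(A) -> (A=7 B=0)
Step 6: fill(B) -> (A=7 B=10)
Step 7: empty(A) -> (A=0 B=10)
Step 8: fill(A) -> (A=7 B=10)
Step 9: empty(A) -> (A=0 B=10)

Answer: 0 10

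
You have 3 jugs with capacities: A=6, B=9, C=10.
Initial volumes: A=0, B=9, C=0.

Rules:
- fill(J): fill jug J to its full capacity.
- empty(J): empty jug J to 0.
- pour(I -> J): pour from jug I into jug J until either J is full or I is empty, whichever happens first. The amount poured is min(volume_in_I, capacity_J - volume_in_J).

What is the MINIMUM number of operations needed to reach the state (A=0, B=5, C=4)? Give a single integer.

BFS from (A=0, B=9, C=0). One shortest path:
  1. fill(A) -> (A=6 B=9 C=0)
  2. pour(A -> C) -> (A=0 B=9 C=6)
  3. pour(B -> C) -> (A=0 B=5 C=10)
  4. pour(C -> A) -> (A=6 B=5 C=4)
  5. empty(A) -> (A=0 B=5 C=4)
Reached target in 5 moves.

Answer: 5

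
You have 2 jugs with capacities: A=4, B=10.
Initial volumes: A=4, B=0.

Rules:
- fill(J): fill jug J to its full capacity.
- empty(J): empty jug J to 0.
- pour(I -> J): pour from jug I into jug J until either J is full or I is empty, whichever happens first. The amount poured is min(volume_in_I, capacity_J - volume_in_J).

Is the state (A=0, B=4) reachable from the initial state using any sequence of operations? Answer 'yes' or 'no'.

BFS from (A=4, B=0):
  1. pour(A -> B) -> (A=0 B=4)
Target reached → yes.

Answer: yes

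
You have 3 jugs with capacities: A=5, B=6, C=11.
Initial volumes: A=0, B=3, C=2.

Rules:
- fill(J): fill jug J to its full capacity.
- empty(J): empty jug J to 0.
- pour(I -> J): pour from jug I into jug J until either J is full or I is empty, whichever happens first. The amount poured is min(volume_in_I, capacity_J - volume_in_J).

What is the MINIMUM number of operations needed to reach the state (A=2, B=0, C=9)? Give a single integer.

BFS from (A=0, B=3, C=2). One shortest path:
  1. pour(C -> A) -> (A=2 B=3 C=0)
  2. pour(B -> C) -> (A=2 B=0 C=3)
  3. fill(B) -> (A=2 B=6 C=3)
  4. pour(B -> C) -> (A=2 B=0 C=9)
Reached target in 4 moves.

Answer: 4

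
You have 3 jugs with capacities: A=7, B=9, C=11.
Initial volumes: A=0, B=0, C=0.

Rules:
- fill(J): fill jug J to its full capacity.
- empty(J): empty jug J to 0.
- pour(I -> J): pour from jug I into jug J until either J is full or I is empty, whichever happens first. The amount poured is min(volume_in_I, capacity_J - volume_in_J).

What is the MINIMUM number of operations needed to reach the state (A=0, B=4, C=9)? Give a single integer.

Answer: 7

Derivation:
BFS from (A=0, B=0, C=0). One shortest path:
  1. fill(B) -> (A=0 B=9 C=0)
  2. fill(C) -> (A=0 B=9 C=11)
  3. pour(C -> A) -> (A=7 B=9 C=4)
  4. empty(A) -> (A=0 B=9 C=4)
  5. pour(C -> A) -> (A=4 B=9 C=0)
  6. pour(B -> C) -> (A=4 B=0 C=9)
  7. pour(A -> B) -> (A=0 B=4 C=9)
Reached target in 7 moves.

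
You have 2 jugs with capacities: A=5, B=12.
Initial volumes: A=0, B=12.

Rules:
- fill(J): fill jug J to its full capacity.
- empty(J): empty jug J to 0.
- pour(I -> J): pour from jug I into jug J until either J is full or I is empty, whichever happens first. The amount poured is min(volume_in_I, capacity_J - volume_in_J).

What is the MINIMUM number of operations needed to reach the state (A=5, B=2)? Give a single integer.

Answer: 3

Derivation:
BFS from (A=0, B=12). One shortest path:
  1. pour(B -> A) -> (A=5 B=7)
  2. empty(A) -> (A=0 B=7)
  3. pour(B -> A) -> (A=5 B=2)
Reached target in 3 moves.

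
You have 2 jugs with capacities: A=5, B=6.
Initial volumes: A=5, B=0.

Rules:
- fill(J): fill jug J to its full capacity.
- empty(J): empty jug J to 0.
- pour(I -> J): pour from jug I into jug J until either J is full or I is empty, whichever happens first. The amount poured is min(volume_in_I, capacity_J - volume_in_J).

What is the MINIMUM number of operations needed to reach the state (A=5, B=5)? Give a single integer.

Answer: 2

Derivation:
BFS from (A=5, B=0). One shortest path:
  1. pour(A -> B) -> (A=0 B=5)
  2. fill(A) -> (A=5 B=5)
Reached target in 2 moves.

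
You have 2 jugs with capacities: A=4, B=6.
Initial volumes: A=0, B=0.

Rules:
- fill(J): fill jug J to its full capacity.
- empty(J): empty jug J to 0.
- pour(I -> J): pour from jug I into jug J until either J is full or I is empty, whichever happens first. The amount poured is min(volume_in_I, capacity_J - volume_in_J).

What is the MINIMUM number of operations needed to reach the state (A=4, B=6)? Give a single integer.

Answer: 2

Derivation:
BFS from (A=0, B=0). One shortest path:
  1. fill(A) -> (A=4 B=0)
  2. fill(B) -> (A=4 B=6)
Reached target in 2 moves.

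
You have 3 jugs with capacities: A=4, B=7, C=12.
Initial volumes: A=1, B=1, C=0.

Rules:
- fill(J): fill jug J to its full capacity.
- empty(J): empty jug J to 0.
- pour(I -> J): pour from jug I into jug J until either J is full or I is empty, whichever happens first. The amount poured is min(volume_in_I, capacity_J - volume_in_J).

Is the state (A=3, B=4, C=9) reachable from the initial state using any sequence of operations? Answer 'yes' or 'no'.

Answer: no

Derivation:
BFS explored all 322 reachable states.
Reachable set includes: (0,0,0), (0,0,1), (0,0,2), (0,0,3), (0,0,4), (0,0,5), (0,0,6), (0,0,7), (0,0,8), (0,0,9), (0,0,10), (0,0,11) ...
Target (A=3, B=4, C=9) not in reachable set → no.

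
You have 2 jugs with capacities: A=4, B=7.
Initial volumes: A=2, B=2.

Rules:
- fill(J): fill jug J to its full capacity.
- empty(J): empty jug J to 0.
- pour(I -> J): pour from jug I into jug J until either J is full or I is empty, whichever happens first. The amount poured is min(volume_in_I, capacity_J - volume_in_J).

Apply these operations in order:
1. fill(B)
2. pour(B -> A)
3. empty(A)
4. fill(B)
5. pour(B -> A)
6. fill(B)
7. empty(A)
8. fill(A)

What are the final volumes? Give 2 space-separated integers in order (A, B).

Step 1: fill(B) -> (A=2 B=7)
Step 2: pour(B -> A) -> (A=4 B=5)
Step 3: empty(A) -> (A=0 B=5)
Step 4: fill(B) -> (A=0 B=7)
Step 5: pour(B -> A) -> (A=4 B=3)
Step 6: fill(B) -> (A=4 B=7)
Step 7: empty(A) -> (A=0 B=7)
Step 8: fill(A) -> (A=4 B=7)

Answer: 4 7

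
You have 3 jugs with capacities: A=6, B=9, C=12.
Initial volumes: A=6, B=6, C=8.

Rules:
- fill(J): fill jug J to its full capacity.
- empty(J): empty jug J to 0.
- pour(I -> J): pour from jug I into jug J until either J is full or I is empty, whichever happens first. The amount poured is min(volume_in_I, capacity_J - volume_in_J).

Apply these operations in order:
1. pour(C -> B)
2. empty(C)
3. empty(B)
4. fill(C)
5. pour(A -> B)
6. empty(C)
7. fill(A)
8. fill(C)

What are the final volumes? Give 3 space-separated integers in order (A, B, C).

Answer: 6 6 12

Derivation:
Step 1: pour(C -> B) -> (A=6 B=9 C=5)
Step 2: empty(C) -> (A=6 B=9 C=0)
Step 3: empty(B) -> (A=6 B=0 C=0)
Step 4: fill(C) -> (A=6 B=0 C=12)
Step 5: pour(A -> B) -> (A=0 B=6 C=12)
Step 6: empty(C) -> (A=0 B=6 C=0)
Step 7: fill(A) -> (A=6 B=6 C=0)
Step 8: fill(C) -> (A=6 B=6 C=12)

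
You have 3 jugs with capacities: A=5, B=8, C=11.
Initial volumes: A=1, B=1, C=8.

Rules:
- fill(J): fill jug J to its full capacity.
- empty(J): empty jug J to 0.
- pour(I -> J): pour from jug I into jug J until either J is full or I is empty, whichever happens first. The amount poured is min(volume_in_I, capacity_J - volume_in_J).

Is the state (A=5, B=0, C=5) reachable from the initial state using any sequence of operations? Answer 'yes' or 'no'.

Answer: yes

Derivation:
BFS from (A=1, B=1, C=8):
  1. pour(B -> A) -> (A=2 B=0 C=8)
  2. pour(C -> A) -> (A=5 B=0 C=5)
Target reached → yes.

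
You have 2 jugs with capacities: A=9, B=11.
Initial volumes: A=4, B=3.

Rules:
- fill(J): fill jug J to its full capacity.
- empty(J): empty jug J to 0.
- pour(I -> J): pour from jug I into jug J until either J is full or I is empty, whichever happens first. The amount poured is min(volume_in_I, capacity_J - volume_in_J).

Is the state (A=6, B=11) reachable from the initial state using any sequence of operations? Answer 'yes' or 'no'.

BFS from (A=4, B=3):
  1. fill(B) -> (A=4 B=11)
  2. pour(B -> A) -> (A=9 B=6)
  3. empty(A) -> (A=0 B=6)
  4. pour(B -> A) -> (A=6 B=0)
  5. fill(B) -> (A=6 B=11)
Target reached → yes.

Answer: yes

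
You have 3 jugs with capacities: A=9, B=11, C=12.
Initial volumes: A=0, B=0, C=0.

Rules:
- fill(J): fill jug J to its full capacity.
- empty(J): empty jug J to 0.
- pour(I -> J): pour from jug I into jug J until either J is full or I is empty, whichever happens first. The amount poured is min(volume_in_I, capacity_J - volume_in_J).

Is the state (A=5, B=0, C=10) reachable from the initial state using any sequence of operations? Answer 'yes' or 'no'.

BFS from (A=0, B=0, C=0):
  1. fill(C) -> (A=0 B=0 C=12)
  2. pour(C -> A) -> (A=9 B=0 C=3)
  3. empty(A) -> (A=0 B=0 C=3)
  4. pour(C -> A) -> (A=3 B=0 C=0)
  5. fill(C) -> (A=3 B=0 C=12)
  6. pour(C -> B) -> (A=3 B=11 C=1)
  7. pour(B -> A) -> (A=9 B=5 C=1)
  8. pour(A -> C) -> (A=0 B=5 C=10)
  9. pour(B -> A) -> (A=5 B=0 C=10)
Target reached → yes.

Answer: yes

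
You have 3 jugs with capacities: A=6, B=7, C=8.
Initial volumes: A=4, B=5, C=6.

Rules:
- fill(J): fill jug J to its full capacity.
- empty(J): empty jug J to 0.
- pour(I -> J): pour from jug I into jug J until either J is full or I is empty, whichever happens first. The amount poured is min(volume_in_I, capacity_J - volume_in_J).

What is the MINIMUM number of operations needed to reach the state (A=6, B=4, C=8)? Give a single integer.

Answer: 4

Derivation:
BFS from (A=4, B=5, C=6). One shortest path:
  1. empty(B) -> (A=4 B=0 C=6)
  2. fill(C) -> (A=4 B=0 C=8)
  3. pour(A -> B) -> (A=0 B=4 C=8)
  4. fill(A) -> (A=6 B=4 C=8)
Reached target in 4 moves.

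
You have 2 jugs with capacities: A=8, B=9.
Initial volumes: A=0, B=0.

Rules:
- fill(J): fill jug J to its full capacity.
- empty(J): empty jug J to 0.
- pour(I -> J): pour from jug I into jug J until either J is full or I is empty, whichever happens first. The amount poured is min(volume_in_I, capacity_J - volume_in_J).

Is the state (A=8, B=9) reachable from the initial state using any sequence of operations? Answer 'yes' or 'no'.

Answer: yes

Derivation:
BFS from (A=0, B=0):
  1. fill(A) -> (A=8 B=0)
  2. fill(B) -> (A=8 B=9)
Target reached → yes.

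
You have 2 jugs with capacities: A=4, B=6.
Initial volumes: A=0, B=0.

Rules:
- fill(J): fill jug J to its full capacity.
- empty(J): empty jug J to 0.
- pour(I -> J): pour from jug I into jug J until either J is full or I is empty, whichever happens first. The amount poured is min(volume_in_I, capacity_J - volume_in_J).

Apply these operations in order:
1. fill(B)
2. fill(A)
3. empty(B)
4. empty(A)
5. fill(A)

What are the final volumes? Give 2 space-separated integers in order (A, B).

Answer: 4 0

Derivation:
Step 1: fill(B) -> (A=0 B=6)
Step 2: fill(A) -> (A=4 B=6)
Step 3: empty(B) -> (A=4 B=0)
Step 4: empty(A) -> (A=0 B=0)
Step 5: fill(A) -> (A=4 B=0)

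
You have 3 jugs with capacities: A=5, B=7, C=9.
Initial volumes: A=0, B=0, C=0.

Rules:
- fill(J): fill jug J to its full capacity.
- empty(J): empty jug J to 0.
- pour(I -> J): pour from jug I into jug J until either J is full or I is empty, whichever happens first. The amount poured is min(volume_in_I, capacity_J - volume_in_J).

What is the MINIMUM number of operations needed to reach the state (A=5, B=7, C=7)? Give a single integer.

BFS from (A=0, B=0, C=0). One shortest path:
  1. fill(A) -> (A=5 B=0 C=0)
  2. fill(B) -> (A=5 B=7 C=0)
  3. pour(B -> C) -> (A=5 B=0 C=7)
  4. fill(B) -> (A=5 B=7 C=7)
Reached target in 4 moves.

Answer: 4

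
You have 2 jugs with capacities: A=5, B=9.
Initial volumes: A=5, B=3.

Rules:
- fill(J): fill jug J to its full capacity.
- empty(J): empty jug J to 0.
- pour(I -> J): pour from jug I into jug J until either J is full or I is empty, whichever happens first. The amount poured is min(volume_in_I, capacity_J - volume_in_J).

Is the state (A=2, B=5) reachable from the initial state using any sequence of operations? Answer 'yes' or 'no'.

BFS explored all 28 reachable states.
Reachable set includes: (0,0), (0,1), (0,2), (0,3), (0,4), (0,5), (0,6), (0,7), (0,8), (0,9), (1,0), (1,9) ...
Target (A=2, B=5) not in reachable set → no.

Answer: no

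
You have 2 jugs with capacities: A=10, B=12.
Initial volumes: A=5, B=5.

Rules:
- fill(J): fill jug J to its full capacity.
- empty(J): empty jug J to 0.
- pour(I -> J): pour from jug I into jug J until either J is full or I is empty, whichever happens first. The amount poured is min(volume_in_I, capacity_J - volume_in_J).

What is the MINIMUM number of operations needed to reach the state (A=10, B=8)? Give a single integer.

Answer: 6

Derivation:
BFS from (A=5, B=5). One shortest path:
  1. pour(A -> B) -> (A=0 B=10)
  2. fill(A) -> (A=10 B=10)
  3. pour(A -> B) -> (A=8 B=12)
  4. empty(B) -> (A=8 B=0)
  5. pour(A -> B) -> (A=0 B=8)
  6. fill(A) -> (A=10 B=8)
Reached target in 6 moves.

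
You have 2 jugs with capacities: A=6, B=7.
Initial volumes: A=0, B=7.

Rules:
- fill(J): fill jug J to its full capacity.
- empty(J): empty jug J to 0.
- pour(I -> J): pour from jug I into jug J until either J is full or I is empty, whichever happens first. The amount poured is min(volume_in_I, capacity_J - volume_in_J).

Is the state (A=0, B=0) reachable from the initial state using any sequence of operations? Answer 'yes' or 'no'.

BFS from (A=0, B=7):
  1. empty(B) -> (A=0 B=0)
Target reached → yes.

Answer: yes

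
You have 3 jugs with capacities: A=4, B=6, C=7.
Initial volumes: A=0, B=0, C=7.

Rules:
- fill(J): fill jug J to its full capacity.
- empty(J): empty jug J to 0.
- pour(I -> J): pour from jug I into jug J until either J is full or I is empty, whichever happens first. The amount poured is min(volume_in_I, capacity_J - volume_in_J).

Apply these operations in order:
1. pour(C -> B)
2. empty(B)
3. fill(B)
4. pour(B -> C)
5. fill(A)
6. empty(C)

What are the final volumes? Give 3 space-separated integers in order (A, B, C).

Answer: 4 0 0

Derivation:
Step 1: pour(C -> B) -> (A=0 B=6 C=1)
Step 2: empty(B) -> (A=0 B=0 C=1)
Step 3: fill(B) -> (A=0 B=6 C=1)
Step 4: pour(B -> C) -> (A=0 B=0 C=7)
Step 5: fill(A) -> (A=4 B=0 C=7)
Step 6: empty(C) -> (A=4 B=0 C=0)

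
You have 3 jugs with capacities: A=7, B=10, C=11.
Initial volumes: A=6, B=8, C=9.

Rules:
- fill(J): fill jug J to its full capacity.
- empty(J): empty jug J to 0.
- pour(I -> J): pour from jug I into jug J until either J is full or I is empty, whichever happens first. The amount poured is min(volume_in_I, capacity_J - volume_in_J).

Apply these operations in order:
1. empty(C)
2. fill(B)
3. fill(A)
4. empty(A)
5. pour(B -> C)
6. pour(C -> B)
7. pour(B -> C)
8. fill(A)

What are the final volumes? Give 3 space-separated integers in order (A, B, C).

Answer: 7 0 10

Derivation:
Step 1: empty(C) -> (A=6 B=8 C=0)
Step 2: fill(B) -> (A=6 B=10 C=0)
Step 3: fill(A) -> (A=7 B=10 C=0)
Step 4: empty(A) -> (A=0 B=10 C=0)
Step 5: pour(B -> C) -> (A=0 B=0 C=10)
Step 6: pour(C -> B) -> (A=0 B=10 C=0)
Step 7: pour(B -> C) -> (A=0 B=0 C=10)
Step 8: fill(A) -> (A=7 B=0 C=10)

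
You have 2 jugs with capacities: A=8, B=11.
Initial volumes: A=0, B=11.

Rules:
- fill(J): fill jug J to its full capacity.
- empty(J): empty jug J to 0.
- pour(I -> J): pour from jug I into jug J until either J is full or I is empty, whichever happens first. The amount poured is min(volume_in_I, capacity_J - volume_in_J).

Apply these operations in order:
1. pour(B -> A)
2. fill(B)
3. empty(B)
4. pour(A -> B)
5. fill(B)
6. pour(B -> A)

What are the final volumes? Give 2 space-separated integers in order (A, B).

Answer: 8 3

Derivation:
Step 1: pour(B -> A) -> (A=8 B=3)
Step 2: fill(B) -> (A=8 B=11)
Step 3: empty(B) -> (A=8 B=0)
Step 4: pour(A -> B) -> (A=0 B=8)
Step 5: fill(B) -> (A=0 B=11)
Step 6: pour(B -> A) -> (A=8 B=3)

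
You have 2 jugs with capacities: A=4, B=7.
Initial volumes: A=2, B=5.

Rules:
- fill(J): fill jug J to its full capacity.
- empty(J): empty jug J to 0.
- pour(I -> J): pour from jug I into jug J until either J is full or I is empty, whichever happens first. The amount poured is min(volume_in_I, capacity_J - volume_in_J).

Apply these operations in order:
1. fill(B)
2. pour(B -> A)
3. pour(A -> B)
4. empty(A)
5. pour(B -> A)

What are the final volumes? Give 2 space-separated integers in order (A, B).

Answer: 4 3

Derivation:
Step 1: fill(B) -> (A=2 B=7)
Step 2: pour(B -> A) -> (A=4 B=5)
Step 3: pour(A -> B) -> (A=2 B=7)
Step 4: empty(A) -> (A=0 B=7)
Step 5: pour(B -> A) -> (A=4 B=3)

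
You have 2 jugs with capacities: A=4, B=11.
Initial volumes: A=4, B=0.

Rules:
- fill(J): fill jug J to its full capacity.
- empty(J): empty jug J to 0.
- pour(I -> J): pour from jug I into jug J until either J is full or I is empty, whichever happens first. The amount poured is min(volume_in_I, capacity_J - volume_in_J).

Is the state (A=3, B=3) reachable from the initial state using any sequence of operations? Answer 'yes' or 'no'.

Answer: no

Derivation:
BFS explored all 30 reachable states.
Reachable set includes: (0,0), (0,1), (0,2), (0,3), (0,4), (0,5), (0,6), (0,7), (0,8), (0,9), (0,10), (0,11) ...
Target (A=3, B=3) not in reachable set → no.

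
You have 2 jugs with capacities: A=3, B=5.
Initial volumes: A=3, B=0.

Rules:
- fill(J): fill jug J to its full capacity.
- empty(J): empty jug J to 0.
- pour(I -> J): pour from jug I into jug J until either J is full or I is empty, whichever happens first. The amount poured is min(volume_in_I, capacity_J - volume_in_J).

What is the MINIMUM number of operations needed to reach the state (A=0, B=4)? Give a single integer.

BFS from (A=3, B=0). One shortest path:
  1. pour(A -> B) -> (A=0 B=3)
  2. fill(A) -> (A=3 B=3)
  3. pour(A -> B) -> (A=1 B=5)
  4. empty(B) -> (A=1 B=0)
  5. pour(A -> B) -> (A=0 B=1)
  6. fill(A) -> (A=3 B=1)
  7. pour(A -> B) -> (A=0 B=4)
Reached target in 7 moves.

Answer: 7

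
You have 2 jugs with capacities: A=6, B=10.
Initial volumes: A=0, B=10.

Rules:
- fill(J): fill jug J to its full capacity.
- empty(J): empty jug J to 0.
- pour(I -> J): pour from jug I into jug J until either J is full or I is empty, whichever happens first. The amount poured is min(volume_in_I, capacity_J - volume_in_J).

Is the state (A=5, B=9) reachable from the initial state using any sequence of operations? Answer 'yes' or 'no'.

Answer: no

Derivation:
BFS explored all 16 reachable states.
Reachable set includes: (0,0), (0,2), (0,4), (0,6), (0,8), (0,10), (2,0), (2,10), (4,0), (4,10), (6,0), (6,2) ...
Target (A=5, B=9) not in reachable set → no.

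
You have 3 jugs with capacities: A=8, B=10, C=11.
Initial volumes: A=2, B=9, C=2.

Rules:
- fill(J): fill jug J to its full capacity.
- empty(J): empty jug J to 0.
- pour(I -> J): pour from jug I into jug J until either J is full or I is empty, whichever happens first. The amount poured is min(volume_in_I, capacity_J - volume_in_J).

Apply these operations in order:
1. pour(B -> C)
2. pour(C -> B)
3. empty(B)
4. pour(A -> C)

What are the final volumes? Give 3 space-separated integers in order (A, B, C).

Step 1: pour(B -> C) -> (A=2 B=0 C=11)
Step 2: pour(C -> B) -> (A=2 B=10 C=1)
Step 3: empty(B) -> (A=2 B=0 C=1)
Step 4: pour(A -> C) -> (A=0 B=0 C=3)

Answer: 0 0 3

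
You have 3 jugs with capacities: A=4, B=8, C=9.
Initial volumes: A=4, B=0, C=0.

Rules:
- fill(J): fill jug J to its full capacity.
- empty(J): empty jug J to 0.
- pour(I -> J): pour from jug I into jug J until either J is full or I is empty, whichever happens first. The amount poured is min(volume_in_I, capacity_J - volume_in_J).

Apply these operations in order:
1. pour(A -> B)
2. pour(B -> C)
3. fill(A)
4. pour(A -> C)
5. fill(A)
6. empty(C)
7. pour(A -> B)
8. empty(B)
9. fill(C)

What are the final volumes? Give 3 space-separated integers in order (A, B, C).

Step 1: pour(A -> B) -> (A=0 B=4 C=0)
Step 2: pour(B -> C) -> (A=0 B=0 C=4)
Step 3: fill(A) -> (A=4 B=0 C=4)
Step 4: pour(A -> C) -> (A=0 B=0 C=8)
Step 5: fill(A) -> (A=4 B=0 C=8)
Step 6: empty(C) -> (A=4 B=0 C=0)
Step 7: pour(A -> B) -> (A=0 B=4 C=0)
Step 8: empty(B) -> (A=0 B=0 C=0)
Step 9: fill(C) -> (A=0 B=0 C=9)

Answer: 0 0 9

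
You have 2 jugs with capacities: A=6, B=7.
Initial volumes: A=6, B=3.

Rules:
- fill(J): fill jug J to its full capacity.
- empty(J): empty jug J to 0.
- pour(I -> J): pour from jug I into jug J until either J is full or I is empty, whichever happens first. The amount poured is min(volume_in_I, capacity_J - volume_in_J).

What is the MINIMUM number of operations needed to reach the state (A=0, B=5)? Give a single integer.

Answer: 6

Derivation:
BFS from (A=6, B=3). One shortest path:
  1. empty(B) -> (A=6 B=0)
  2. pour(A -> B) -> (A=0 B=6)
  3. fill(A) -> (A=6 B=6)
  4. pour(A -> B) -> (A=5 B=7)
  5. empty(B) -> (A=5 B=0)
  6. pour(A -> B) -> (A=0 B=5)
Reached target in 6 moves.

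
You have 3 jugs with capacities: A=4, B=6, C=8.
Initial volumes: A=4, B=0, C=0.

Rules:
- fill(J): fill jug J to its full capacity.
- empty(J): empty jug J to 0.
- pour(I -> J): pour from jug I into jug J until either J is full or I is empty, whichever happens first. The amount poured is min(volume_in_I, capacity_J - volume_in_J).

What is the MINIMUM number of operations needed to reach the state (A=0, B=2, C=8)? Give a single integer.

Answer: 3

Derivation:
BFS from (A=4, B=0, C=0). One shortest path:
  1. fill(B) -> (A=4 B=6 C=0)
  2. pour(A -> C) -> (A=0 B=6 C=4)
  3. pour(B -> C) -> (A=0 B=2 C=8)
Reached target in 3 moves.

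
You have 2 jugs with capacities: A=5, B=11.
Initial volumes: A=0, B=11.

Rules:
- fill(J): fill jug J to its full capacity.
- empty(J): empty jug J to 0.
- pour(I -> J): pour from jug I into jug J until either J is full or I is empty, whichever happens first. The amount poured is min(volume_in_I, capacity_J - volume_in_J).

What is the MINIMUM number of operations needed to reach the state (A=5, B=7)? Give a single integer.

BFS from (A=0, B=11). One shortest path:
  1. pour(B -> A) -> (A=5 B=6)
  2. empty(A) -> (A=0 B=6)
  3. pour(B -> A) -> (A=5 B=1)
  4. empty(A) -> (A=0 B=1)
  5. pour(B -> A) -> (A=1 B=0)
  6. fill(B) -> (A=1 B=11)
  7. pour(B -> A) -> (A=5 B=7)
Reached target in 7 moves.

Answer: 7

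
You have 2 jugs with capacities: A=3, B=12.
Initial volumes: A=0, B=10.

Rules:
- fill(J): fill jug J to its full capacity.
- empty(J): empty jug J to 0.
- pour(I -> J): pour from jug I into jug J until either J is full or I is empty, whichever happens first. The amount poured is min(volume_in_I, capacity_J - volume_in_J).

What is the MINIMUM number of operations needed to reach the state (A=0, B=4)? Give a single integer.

Answer: 4

Derivation:
BFS from (A=0, B=10). One shortest path:
  1. pour(B -> A) -> (A=3 B=7)
  2. empty(A) -> (A=0 B=7)
  3. pour(B -> A) -> (A=3 B=4)
  4. empty(A) -> (A=0 B=4)
Reached target in 4 moves.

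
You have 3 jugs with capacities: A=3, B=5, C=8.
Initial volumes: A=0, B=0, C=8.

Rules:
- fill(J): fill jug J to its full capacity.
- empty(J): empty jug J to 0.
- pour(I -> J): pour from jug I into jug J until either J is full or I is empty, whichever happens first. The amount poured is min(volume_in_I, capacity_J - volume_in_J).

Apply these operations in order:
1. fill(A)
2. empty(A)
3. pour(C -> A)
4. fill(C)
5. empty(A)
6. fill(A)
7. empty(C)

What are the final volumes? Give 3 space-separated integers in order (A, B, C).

Answer: 3 0 0

Derivation:
Step 1: fill(A) -> (A=3 B=0 C=8)
Step 2: empty(A) -> (A=0 B=0 C=8)
Step 3: pour(C -> A) -> (A=3 B=0 C=5)
Step 4: fill(C) -> (A=3 B=0 C=8)
Step 5: empty(A) -> (A=0 B=0 C=8)
Step 6: fill(A) -> (A=3 B=0 C=8)
Step 7: empty(C) -> (A=3 B=0 C=0)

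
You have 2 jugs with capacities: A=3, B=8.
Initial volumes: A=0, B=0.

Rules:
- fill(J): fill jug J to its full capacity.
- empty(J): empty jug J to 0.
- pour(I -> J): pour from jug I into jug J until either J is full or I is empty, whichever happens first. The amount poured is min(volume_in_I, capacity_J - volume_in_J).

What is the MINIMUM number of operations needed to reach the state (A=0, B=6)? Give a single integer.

BFS from (A=0, B=0). One shortest path:
  1. fill(A) -> (A=3 B=0)
  2. pour(A -> B) -> (A=0 B=3)
  3. fill(A) -> (A=3 B=3)
  4. pour(A -> B) -> (A=0 B=6)
Reached target in 4 moves.

Answer: 4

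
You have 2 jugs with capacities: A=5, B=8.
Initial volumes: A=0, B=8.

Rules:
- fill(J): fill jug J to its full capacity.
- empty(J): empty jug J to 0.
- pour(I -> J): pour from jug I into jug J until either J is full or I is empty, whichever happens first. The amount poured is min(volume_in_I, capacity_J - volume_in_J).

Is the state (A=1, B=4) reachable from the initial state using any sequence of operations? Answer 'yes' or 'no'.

BFS explored all 26 reachable states.
Reachable set includes: (0,0), (0,1), (0,2), (0,3), (0,4), (0,5), (0,6), (0,7), (0,8), (1,0), (1,8), (2,0) ...
Target (A=1, B=4) not in reachable set → no.

Answer: no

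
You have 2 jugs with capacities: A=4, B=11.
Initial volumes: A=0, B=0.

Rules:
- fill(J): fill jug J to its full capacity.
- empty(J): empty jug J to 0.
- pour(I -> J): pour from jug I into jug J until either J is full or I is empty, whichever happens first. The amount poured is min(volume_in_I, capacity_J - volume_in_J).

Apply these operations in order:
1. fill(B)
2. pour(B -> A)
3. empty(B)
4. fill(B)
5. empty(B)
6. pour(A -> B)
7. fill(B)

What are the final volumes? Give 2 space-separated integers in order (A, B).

Answer: 0 11

Derivation:
Step 1: fill(B) -> (A=0 B=11)
Step 2: pour(B -> A) -> (A=4 B=7)
Step 3: empty(B) -> (A=4 B=0)
Step 4: fill(B) -> (A=4 B=11)
Step 5: empty(B) -> (A=4 B=0)
Step 6: pour(A -> B) -> (A=0 B=4)
Step 7: fill(B) -> (A=0 B=11)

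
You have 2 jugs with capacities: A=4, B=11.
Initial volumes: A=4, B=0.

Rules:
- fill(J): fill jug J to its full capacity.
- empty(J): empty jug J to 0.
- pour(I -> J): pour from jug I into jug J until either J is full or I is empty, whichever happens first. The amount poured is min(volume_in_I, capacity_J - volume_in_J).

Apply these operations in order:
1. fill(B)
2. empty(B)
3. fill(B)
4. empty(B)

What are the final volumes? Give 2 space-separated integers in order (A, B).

Step 1: fill(B) -> (A=4 B=11)
Step 2: empty(B) -> (A=4 B=0)
Step 3: fill(B) -> (A=4 B=11)
Step 4: empty(B) -> (A=4 B=0)

Answer: 4 0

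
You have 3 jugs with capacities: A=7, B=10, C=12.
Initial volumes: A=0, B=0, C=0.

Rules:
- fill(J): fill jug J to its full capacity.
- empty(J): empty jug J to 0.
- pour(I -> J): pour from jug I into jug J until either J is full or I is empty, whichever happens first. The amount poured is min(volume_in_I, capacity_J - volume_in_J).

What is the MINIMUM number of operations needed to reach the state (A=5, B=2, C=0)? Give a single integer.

Answer: 7

Derivation:
BFS from (A=0, B=0, C=0). One shortest path:
  1. fill(A) -> (A=7 B=0 C=0)
  2. fill(B) -> (A=7 B=10 C=0)
  3. pour(B -> C) -> (A=7 B=0 C=10)
  4. pour(A -> C) -> (A=5 B=0 C=12)
  5. pour(C -> B) -> (A=5 B=10 C=2)
  6. empty(B) -> (A=5 B=0 C=2)
  7. pour(C -> B) -> (A=5 B=2 C=0)
Reached target in 7 moves.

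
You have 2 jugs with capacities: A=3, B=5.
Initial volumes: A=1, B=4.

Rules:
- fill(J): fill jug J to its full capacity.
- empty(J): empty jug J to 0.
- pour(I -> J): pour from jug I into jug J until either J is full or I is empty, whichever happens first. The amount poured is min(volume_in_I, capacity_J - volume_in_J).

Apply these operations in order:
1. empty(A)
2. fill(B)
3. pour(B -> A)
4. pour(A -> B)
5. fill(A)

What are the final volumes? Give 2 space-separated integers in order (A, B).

Answer: 3 5

Derivation:
Step 1: empty(A) -> (A=0 B=4)
Step 2: fill(B) -> (A=0 B=5)
Step 3: pour(B -> A) -> (A=3 B=2)
Step 4: pour(A -> B) -> (A=0 B=5)
Step 5: fill(A) -> (A=3 B=5)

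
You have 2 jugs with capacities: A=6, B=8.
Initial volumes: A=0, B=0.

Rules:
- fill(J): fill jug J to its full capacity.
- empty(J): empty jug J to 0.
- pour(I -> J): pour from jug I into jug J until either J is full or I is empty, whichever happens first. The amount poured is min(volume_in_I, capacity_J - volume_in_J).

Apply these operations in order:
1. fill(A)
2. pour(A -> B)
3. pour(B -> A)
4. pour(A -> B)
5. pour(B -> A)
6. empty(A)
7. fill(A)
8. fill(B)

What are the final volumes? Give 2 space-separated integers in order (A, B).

Answer: 6 8

Derivation:
Step 1: fill(A) -> (A=6 B=0)
Step 2: pour(A -> B) -> (A=0 B=6)
Step 3: pour(B -> A) -> (A=6 B=0)
Step 4: pour(A -> B) -> (A=0 B=6)
Step 5: pour(B -> A) -> (A=6 B=0)
Step 6: empty(A) -> (A=0 B=0)
Step 7: fill(A) -> (A=6 B=0)
Step 8: fill(B) -> (A=6 B=8)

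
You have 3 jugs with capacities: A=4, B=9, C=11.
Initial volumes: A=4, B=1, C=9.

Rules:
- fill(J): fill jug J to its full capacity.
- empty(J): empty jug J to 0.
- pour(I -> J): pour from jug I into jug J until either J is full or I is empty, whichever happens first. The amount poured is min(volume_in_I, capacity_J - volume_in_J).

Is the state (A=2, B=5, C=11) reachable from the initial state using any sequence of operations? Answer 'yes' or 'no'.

BFS from (A=4, B=1, C=9):
  1. pour(A -> B) -> (A=0 B=5 C=9)
  2. fill(A) -> (A=4 B=5 C=9)
  3. pour(A -> C) -> (A=2 B=5 C=11)
Target reached → yes.

Answer: yes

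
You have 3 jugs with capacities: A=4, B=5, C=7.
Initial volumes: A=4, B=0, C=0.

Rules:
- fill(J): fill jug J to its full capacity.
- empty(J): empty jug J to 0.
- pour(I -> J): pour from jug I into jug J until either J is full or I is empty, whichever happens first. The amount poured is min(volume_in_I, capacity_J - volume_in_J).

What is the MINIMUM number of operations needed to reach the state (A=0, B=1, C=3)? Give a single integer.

BFS from (A=4, B=0, C=0). One shortest path:
  1. pour(A -> B) -> (A=0 B=4 C=0)
  2. fill(A) -> (A=4 B=4 C=0)
  3. pour(A -> B) -> (A=3 B=5 C=0)
  4. pour(A -> C) -> (A=0 B=5 C=3)
  5. pour(B -> A) -> (A=4 B=1 C=3)
  6. empty(A) -> (A=0 B=1 C=3)
Reached target in 6 moves.

Answer: 6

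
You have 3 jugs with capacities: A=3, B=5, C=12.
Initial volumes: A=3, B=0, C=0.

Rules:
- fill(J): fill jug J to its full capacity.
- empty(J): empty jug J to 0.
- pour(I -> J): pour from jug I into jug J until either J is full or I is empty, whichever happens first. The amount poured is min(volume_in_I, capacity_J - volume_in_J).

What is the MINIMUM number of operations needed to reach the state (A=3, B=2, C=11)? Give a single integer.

Answer: 7

Derivation:
BFS from (A=3, B=0, C=0). One shortest path:
  1. fill(B) -> (A=3 B=5 C=0)
  2. pour(A -> C) -> (A=0 B=5 C=3)
  3. fill(A) -> (A=3 B=5 C=3)
  4. pour(A -> C) -> (A=0 B=5 C=6)
  5. pour(B -> C) -> (A=0 B=0 C=11)
  6. fill(B) -> (A=0 B=5 C=11)
  7. pour(B -> A) -> (A=3 B=2 C=11)
Reached target in 7 moves.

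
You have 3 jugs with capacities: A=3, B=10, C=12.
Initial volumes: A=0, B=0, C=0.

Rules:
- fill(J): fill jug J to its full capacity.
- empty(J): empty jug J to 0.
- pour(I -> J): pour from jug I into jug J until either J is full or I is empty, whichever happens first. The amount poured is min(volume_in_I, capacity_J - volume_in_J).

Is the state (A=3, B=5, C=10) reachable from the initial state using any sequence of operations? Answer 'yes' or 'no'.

BFS from (A=0, B=0, C=0):
  1. fill(C) -> (A=0 B=0 C=12)
  2. pour(C -> B) -> (A=0 B=10 C=2)
  3. pour(C -> A) -> (A=2 B=10 C=0)
  4. pour(B -> C) -> (A=2 B=0 C=10)
  5. pour(A -> B) -> (A=0 B=2 C=10)
  6. fill(A) -> (A=3 B=2 C=10)
  7. pour(A -> B) -> (A=0 B=5 C=10)
  8. fill(A) -> (A=3 B=5 C=10)
Target reached → yes.

Answer: yes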